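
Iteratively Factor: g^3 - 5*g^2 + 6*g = (g)*(g^2 - 5*g + 6) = g*(g - 3)*(g - 2)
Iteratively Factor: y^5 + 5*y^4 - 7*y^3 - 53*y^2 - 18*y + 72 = (y + 3)*(y^4 + 2*y^3 - 13*y^2 - 14*y + 24) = (y + 3)*(y + 4)*(y^3 - 2*y^2 - 5*y + 6) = (y - 3)*(y + 3)*(y + 4)*(y^2 + y - 2) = (y - 3)*(y + 2)*(y + 3)*(y + 4)*(y - 1)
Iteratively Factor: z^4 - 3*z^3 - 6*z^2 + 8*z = (z - 4)*(z^3 + z^2 - 2*z) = (z - 4)*(z - 1)*(z^2 + 2*z) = z*(z - 4)*(z - 1)*(z + 2)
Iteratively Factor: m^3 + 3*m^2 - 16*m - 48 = (m + 3)*(m^2 - 16) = (m + 3)*(m + 4)*(m - 4)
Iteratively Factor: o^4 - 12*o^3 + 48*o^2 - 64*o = (o - 4)*(o^3 - 8*o^2 + 16*o) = (o - 4)^2*(o^2 - 4*o) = o*(o - 4)^2*(o - 4)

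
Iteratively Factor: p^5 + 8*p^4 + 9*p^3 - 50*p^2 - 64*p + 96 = (p - 1)*(p^4 + 9*p^3 + 18*p^2 - 32*p - 96) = (p - 1)*(p + 4)*(p^3 + 5*p^2 - 2*p - 24) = (p - 1)*(p + 4)^2*(p^2 + p - 6) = (p - 2)*(p - 1)*(p + 4)^2*(p + 3)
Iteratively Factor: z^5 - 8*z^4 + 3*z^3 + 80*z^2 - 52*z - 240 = (z - 3)*(z^4 - 5*z^3 - 12*z^2 + 44*z + 80) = (z - 5)*(z - 3)*(z^3 - 12*z - 16) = (z - 5)*(z - 4)*(z - 3)*(z^2 + 4*z + 4) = (z - 5)*(z - 4)*(z - 3)*(z + 2)*(z + 2)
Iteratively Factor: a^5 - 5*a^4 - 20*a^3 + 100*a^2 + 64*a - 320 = (a + 4)*(a^4 - 9*a^3 + 16*a^2 + 36*a - 80) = (a + 2)*(a + 4)*(a^3 - 11*a^2 + 38*a - 40) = (a - 4)*(a + 2)*(a + 4)*(a^2 - 7*a + 10) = (a - 4)*(a - 2)*(a + 2)*(a + 4)*(a - 5)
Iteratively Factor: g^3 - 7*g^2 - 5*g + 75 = (g - 5)*(g^2 - 2*g - 15) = (g - 5)*(g + 3)*(g - 5)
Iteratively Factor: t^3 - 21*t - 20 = (t + 1)*(t^2 - t - 20) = (t + 1)*(t + 4)*(t - 5)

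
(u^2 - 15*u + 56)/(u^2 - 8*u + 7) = (u - 8)/(u - 1)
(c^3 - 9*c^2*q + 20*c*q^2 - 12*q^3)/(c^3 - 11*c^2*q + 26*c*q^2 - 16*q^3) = (-c + 6*q)/(-c + 8*q)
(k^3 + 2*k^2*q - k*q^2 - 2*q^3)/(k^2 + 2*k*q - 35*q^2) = (k^3 + 2*k^2*q - k*q^2 - 2*q^3)/(k^2 + 2*k*q - 35*q^2)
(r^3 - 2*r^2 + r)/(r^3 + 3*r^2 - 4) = r*(r - 1)/(r^2 + 4*r + 4)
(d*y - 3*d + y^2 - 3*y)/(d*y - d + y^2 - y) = (y - 3)/(y - 1)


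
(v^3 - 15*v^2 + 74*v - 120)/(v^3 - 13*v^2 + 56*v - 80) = (v - 6)/(v - 4)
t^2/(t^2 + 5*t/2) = 2*t/(2*t + 5)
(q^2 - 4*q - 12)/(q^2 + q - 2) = (q - 6)/(q - 1)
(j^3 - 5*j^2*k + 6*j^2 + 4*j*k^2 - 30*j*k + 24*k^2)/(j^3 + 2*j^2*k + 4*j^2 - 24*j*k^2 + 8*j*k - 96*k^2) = (j^2 - j*k + 6*j - 6*k)/(j^2 + 6*j*k + 4*j + 24*k)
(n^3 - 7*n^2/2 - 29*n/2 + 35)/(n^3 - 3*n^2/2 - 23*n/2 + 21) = (n - 5)/(n - 3)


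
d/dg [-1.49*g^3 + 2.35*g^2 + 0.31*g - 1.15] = -4.47*g^2 + 4.7*g + 0.31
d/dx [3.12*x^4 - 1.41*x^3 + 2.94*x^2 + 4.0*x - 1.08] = 12.48*x^3 - 4.23*x^2 + 5.88*x + 4.0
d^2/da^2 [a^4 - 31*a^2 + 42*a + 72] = 12*a^2 - 62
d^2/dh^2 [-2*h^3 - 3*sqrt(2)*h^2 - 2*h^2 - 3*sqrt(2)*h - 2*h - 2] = -12*h - 6*sqrt(2) - 4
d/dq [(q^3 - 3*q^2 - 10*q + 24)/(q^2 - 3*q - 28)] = (q^4 - 6*q^3 - 65*q^2 + 120*q + 352)/(q^4 - 6*q^3 - 47*q^2 + 168*q + 784)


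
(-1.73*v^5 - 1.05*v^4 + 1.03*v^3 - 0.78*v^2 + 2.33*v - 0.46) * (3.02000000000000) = -5.2246*v^5 - 3.171*v^4 + 3.1106*v^3 - 2.3556*v^2 + 7.0366*v - 1.3892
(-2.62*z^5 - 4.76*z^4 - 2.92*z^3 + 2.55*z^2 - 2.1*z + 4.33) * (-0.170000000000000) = 0.4454*z^5 + 0.8092*z^4 + 0.4964*z^3 - 0.4335*z^2 + 0.357*z - 0.7361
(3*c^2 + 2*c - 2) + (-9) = 3*c^2 + 2*c - 11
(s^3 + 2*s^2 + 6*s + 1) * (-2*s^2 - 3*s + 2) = -2*s^5 - 7*s^4 - 16*s^3 - 16*s^2 + 9*s + 2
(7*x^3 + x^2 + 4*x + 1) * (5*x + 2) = 35*x^4 + 19*x^3 + 22*x^2 + 13*x + 2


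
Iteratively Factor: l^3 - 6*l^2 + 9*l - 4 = (l - 1)*(l^2 - 5*l + 4) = (l - 4)*(l - 1)*(l - 1)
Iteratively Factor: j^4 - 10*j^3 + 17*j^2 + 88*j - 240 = (j - 4)*(j^3 - 6*j^2 - 7*j + 60) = (j - 4)^2*(j^2 - 2*j - 15) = (j - 4)^2*(j + 3)*(j - 5)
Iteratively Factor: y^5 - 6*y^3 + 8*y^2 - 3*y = (y - 1)*(y^4 + y^3 - 5*y^2 + 3*y) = y*(y - 1)*(y^3 + y^2 - 5*y + 3) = y*(y - 1)^2*(y^2 + 2*y - 3) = y*(y - 1)^2*(y + 3)*(y - 1)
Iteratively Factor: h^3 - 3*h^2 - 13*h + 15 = (h + 3)*(h^2 - 6*h + 5) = (h - 1)*(h + 3)*(h - 5)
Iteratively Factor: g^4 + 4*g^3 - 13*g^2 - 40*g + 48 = (g + 4)*(g^3 - 13*g + 12) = (g + 4)^2*(g^2 - 4*g + 3) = (g - 3)*(g + 4)^2*(g - 1)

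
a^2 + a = a*(a + 1)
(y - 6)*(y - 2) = y^2 - 8*y + 12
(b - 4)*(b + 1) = b^2 - 3*b - 4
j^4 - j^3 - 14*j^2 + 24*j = j*(j - 3)*(j - 2)*(j + 4)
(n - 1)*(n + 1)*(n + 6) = n^3 + 6*n^2 - n - 6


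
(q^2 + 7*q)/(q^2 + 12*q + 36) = q*(q + 7)/(q^2 + 12*q + 36)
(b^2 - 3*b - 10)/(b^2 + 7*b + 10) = (b - 5)/(b + 5)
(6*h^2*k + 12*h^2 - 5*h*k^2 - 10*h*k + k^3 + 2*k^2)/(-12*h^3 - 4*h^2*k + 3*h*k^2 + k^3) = (-3*h*k - 6*h + k^2 + 2*k)/(6*h^2 + 5*h*k + k^2)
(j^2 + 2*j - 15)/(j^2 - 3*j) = (j + 5)/j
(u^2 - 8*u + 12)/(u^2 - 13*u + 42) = (u - 2)/(u - 7)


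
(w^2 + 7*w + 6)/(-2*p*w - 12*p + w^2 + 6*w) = (-w - 1)/(2*p - w)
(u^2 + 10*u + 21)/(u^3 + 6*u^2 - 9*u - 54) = (u + 7)/(u^2 + 3*u - 18)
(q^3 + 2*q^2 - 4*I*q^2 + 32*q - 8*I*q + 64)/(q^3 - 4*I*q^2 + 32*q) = (q + 2)/q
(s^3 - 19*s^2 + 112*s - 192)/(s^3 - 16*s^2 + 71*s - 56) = (s^2 - 11*s + 24)/(s^2 - 8*s + 7)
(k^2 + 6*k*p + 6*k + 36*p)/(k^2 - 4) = (k^2 + 6*k*p + 6*k + 36*p)/(k^2 - 4)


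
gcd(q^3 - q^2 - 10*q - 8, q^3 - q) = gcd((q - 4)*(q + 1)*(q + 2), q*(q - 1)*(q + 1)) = q + 1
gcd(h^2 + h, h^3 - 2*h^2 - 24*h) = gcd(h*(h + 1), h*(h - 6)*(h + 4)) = h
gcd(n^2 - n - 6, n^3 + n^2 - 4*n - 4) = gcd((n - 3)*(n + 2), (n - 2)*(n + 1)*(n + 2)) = n + 2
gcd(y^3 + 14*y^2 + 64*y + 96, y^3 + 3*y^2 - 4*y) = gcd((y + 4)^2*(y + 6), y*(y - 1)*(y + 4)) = y + 4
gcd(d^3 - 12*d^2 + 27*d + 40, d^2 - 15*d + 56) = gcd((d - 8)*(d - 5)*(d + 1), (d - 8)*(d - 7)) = d - 8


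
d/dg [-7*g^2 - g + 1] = -14*g - 1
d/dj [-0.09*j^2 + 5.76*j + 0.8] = 5.76 - 0.18*j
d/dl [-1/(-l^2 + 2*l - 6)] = 2*(1 - l)/(l^2 - 2*l + 6)^2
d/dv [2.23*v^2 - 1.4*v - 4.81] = 4.46*v - 1.4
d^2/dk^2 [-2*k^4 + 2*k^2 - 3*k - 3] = 4 - 24*k^2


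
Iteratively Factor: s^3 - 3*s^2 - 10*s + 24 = (s - 2)*(s^2 - s - 12) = (s - 4)*(s - 2)*(s + 3)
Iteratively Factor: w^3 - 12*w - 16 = (w - 4)*(w^2 + 4*w + 4) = (w - 4)*(w + 2)*(w + 2)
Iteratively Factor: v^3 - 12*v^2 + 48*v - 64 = (v - 4)*(v^2 - 8*v + 16) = (v - 4)^2*(v - 4)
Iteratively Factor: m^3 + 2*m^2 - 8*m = (m - 2)*(m^2 + 4*m) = (m - 2)*(m + 4)*(m)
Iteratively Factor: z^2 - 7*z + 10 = (z - 5)*(z - 2)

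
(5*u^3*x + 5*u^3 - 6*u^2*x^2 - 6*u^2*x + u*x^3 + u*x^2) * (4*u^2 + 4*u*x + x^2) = 20*u^5*x + 20*u^5 - 4*u^4*x^2 - 4*u^4*x - 15*u^3*x^3 - 15*u^3*x^2 - 2*u^2*x^4 - 2*u^2*x^3 + u*x^5 + u*x^4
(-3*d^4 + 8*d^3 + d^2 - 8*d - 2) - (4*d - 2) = -3*d^4 + 8*d^3 + d^2 - 12*d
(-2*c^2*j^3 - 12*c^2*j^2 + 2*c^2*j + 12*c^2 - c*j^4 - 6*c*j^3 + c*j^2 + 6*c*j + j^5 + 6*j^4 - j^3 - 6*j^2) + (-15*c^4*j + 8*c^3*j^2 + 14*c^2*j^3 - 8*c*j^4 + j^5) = -15*c^4*j + 8*c^3*j^2 + 12*c^2*j^3 - 12*c^2*j^2 + 2*c^2*j + 12*c^2 - 9*c*j^4 - 6*c*j^3 + c*j^2 + 6*c*j + 2*j^5 + 6*j^4 - j^3 - 6*j^2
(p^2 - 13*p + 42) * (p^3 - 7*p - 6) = p^5 - 13*p^4 + 35*p^3 + 85*p^2 - 216*p - 252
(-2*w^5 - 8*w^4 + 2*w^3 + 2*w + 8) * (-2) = 4*w^5 + 16*w^4 - 4*w^3 - 4*w - 16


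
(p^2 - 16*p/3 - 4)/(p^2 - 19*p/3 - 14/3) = (p - 6)/(p - 7)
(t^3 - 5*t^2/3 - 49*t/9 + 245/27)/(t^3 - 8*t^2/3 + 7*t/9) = (9*t^2 + 6*t - 35)/(3*t*(3*t - 1))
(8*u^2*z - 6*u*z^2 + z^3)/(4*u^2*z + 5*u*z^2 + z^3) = (8*u^2 - 6*u*z + z^2)/(4*u^2 + 5*u*z + z^2)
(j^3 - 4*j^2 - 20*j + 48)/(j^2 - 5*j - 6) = (j^2 + 2*j - 8)/(j + 1)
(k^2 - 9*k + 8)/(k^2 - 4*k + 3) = (k - 8)/(k - 3)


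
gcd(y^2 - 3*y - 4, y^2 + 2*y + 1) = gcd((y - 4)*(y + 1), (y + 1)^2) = y + 1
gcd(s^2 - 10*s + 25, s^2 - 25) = s - 5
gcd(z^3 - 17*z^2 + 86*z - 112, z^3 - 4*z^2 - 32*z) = z - 8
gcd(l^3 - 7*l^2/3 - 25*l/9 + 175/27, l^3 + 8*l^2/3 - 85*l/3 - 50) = l + 5/3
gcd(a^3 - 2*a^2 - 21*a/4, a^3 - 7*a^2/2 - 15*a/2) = a^2 + 3*a/2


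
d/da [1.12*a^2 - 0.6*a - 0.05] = 2.24*a - 0.6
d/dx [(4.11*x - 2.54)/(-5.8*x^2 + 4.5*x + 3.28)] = (23.838*x^2 - 29.464*x + 24.9108)/(33.64*x^4 - 52.2*x^3 - 17.798*x^2 + 29.52*x + 10.7584)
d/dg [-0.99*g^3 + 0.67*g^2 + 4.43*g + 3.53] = -2.97*g^2 + 1.34*g + 4.43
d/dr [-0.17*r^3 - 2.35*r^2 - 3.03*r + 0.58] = -0.51*r^2 - 4.7*r - 3.03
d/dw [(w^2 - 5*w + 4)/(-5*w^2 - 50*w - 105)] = (-15*w^2 - 34*w + 145)/(5*(w^4 + 20*w^3 + 142*w^2 + 420*w + 441))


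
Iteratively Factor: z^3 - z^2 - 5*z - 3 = (z - 3)*(z^2 + 2*z + 1) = (z - 3)*(z + 1)*(z + 1)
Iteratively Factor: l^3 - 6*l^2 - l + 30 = (l - 3)*(l^2 - 3*l - 10) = (l - 5)*(l - 3)*(l + 2)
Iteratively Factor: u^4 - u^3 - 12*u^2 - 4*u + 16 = (u - 4)*(u^3 + 3*u^2 - 4) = (u - 4)*(u - 1)*(u^2 + 4*u + 4) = (u - 4)*(u - 1)*(u + 2)*(u + 2)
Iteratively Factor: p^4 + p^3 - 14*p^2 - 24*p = (p)*(p^3 + p^2 - 14*p - 24) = p*(p + 2)*(p^2 - p - 12) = p*(p - 4)*(p + 2)*(p + 3)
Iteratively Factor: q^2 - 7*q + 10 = (q - 5)*(q - 2)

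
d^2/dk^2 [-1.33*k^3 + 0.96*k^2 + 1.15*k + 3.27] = 1.92 - 7.98*k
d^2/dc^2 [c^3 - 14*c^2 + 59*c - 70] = 6*c - 28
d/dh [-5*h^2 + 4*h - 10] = 4 - 10*h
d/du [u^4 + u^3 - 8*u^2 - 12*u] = 4*u^3 + 3*u^2 - 16*u - 12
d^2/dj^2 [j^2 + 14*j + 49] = 2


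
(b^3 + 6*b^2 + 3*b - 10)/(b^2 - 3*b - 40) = (b^2 + b - 2)/(b - 8)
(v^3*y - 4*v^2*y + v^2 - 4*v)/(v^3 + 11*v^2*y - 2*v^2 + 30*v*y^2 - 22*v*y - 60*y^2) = v*(v^2*y - 4*v*y + v - 4)/(v^3 + 11*v^2*y - 2*v^2 + 30*v*y^2 - 22*v*y - 60*y^2)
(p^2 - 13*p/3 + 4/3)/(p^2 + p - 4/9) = 3*(p - 4)/(3*p + 4)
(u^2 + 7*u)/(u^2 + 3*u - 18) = u*(u + 7)/(u^2 + 3*u - 18)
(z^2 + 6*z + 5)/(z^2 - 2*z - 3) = (z + 5)/(z - 3)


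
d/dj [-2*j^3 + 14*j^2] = 2*j*(14 - 3*j)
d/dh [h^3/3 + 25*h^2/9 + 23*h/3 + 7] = h^2 + 50*h/9 + 23/3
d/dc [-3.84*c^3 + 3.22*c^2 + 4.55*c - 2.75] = -11.52*c^2 + 6.44*c + 4.55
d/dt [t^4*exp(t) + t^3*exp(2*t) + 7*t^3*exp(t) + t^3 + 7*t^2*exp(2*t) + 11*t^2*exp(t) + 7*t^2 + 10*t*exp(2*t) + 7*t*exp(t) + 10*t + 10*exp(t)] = t^4*exp(t) + 2*t^3*exp(2*t) + 11*t^3*exp(t) + 17*t^2*exp(2*t) + 32*t^2*exp(t) + 3*t^2 + 34*t*exp(2*t) + 29*t*exp(t) + 14*t + 10*exp(2*t) + 17*exp(t) + 10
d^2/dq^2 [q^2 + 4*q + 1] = 2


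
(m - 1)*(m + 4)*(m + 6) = m^3 + 9*m^2 + 14*m - 24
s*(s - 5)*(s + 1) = s^3 - 4*s^2 - 5*s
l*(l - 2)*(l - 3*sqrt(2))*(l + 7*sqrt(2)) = l^4 - 2*l^3 + 4*sqrt(2)*l^3 - 42*l^2 - 8*sqrt(2)*l^2 + 84*l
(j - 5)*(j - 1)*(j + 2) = j^3 - 4*j^2 - 7*j + 10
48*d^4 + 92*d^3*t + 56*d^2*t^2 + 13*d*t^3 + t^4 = (d + t)*(2*d + t)*(4*d + t)*(6*d + t)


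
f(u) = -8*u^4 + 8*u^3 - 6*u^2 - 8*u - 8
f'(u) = -32*u^3 + 24*u^2 - 12*u - 8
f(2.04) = -119.92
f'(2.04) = -204.27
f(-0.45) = -6.67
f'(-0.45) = 5.18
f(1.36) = -37.22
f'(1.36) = -60.42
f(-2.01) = -211.70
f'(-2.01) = 372.94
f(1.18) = -28.16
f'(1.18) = -41.32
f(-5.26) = -7420.15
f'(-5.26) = 5376.15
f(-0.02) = -7.84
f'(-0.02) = -7.75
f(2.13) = -139.62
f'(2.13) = -233.91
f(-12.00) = -180488.00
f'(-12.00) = 58888.00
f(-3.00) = -902.00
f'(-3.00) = 1108.00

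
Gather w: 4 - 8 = -4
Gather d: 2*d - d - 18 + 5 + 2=d - 11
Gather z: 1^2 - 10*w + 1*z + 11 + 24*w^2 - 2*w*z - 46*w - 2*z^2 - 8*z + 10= 24*w^2 - 56*w - 2*z^2 + z*(-2*w - 7) + 22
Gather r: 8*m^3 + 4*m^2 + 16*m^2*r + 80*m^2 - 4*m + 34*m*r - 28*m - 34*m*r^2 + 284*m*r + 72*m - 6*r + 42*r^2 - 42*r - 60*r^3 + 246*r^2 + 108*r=8*m^3 + 84*m^2 + 40*m - 60*r^3 + r^2*(288 - 34*m) + r*(16*m^2 + 318*m + 60)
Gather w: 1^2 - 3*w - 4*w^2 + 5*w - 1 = -4*w^2 + 2*w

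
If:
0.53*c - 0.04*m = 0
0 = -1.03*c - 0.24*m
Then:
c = 0.00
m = 0.00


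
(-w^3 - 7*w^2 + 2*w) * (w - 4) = -w^4 - 3*w^3 + 30*w^2 - 8*w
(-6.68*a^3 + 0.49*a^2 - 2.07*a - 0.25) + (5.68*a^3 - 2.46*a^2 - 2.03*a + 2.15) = -1.0*a^3 - 1.97*a^2 - 4.1*a + 1.9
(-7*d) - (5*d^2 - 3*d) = -5*d^2 - 4*d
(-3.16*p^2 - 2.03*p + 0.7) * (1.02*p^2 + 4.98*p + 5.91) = -3.2232*p^4 - 17.8074*p^3 - 28.071*p^2 - 8.5113*p + 4.137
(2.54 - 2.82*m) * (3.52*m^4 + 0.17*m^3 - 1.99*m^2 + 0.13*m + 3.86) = -9.9264*m^5 + 8.4614*m^4 + 6.0436*m^3 - 5.4212*m^2 - 10.555*m + 9.8044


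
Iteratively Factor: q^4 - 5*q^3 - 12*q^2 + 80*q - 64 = (q - 4)*(q^3 - q^2 - 16*q + 16) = (q - 4)^2*(q^2 + 3*q - 4) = (q - 4)^2*(q - 1)*(q + 4)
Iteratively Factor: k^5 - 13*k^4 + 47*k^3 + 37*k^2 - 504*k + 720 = (k - 4)*(k^4 - 9*k^3 + 11*k^2 + 81*k - 180) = (k - 4)*(k - 3)*(k^3 - 6*k^2 - 7*k + 60) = (k - 4)*(k - 3)*(k + 3)*(k^2 - 9*k + 20) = (k - 4)^2*(k - 3)*(k + 3)*(k - 5)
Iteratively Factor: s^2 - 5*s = (s - 5)*(s)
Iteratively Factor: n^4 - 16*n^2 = (n - 4)*(n^3 + 4*n^2) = n*(n - 4)*(n^2 + 4*n) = n*(n - 4)*(n + 4)*(n)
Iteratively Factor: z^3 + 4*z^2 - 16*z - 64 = (z + 4)*(z^2 - 16) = (z - 4)*(z + 4)*(z + 4)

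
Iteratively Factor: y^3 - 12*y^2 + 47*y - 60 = (y - 3)*(y^2 - 9*y + 20) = (y - 5)*(y - 3)*(y - 4)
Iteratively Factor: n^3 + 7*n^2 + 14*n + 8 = (n + 4)*(n^2 + 3*n + 2) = (n + 1)*(n + 4)*(n + 2)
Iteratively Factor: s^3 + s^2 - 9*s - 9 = (s + 1)*(s^2 - 9) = (s + 1)*(s + 3)*(s - 3)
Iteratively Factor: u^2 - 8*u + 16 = (u - 4)*(u - 4)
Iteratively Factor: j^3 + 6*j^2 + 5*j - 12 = (j + 3)*(j^2 + 3*j - 4) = (j + 3)*(j + 4)*(j - 1)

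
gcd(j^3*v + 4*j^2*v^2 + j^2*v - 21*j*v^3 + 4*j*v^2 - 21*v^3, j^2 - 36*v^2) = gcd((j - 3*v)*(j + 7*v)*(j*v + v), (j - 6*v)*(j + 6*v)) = 1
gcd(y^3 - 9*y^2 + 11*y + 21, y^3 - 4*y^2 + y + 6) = y^2 - 2*y - 3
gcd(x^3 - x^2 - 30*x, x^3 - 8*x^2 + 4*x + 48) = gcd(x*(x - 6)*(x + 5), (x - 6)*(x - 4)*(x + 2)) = x - 6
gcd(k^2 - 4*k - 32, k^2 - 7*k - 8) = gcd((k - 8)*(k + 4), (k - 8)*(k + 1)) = k - 8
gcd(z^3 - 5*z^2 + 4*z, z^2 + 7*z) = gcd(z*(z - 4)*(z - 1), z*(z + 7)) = z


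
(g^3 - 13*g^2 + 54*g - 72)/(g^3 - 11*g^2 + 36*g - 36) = (g - 4)/(g - 2)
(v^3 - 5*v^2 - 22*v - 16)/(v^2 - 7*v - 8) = v + 2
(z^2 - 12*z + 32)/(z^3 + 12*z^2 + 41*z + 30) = (z^2 - 12*z + 32)/(z^3 + 12*z^2 + 41*z + 30)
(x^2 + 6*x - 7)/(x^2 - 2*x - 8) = (-x^2 - 6*x + 7)/(-x^2 + 2*x + 8)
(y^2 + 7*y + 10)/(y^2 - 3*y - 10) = (y + 5)/(y - 5)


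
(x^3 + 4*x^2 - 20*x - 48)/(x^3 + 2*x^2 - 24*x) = (x + 2)/x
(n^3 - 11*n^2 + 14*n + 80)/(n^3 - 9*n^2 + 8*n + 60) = (n - 8)/(n - 6)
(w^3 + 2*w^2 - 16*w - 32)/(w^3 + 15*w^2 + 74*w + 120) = (w^2 - 2*w - 8)/(w^2 + 11*w + 30)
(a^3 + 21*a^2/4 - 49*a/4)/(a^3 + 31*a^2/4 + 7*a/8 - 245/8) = 2*a/(2*a + 5)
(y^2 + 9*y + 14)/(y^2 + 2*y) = (y + 7)/y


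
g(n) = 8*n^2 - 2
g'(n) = 16*n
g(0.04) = -1.99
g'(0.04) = 0.64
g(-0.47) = -0.23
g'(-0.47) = -7.52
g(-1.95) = 28.42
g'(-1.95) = -31.20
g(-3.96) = 123.45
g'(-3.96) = -63.36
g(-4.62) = 168.76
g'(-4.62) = -73.92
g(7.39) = 434.90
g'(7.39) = 118.24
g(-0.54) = 0.33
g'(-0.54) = -8.64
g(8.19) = 534.61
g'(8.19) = 131.04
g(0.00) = -2.00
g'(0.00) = 0.00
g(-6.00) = 286.00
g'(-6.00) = -96.00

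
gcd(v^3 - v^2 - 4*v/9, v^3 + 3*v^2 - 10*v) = v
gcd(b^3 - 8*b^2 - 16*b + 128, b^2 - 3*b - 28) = b + 4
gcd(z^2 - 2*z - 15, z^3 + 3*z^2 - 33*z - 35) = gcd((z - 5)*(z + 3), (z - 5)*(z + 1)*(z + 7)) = z - 5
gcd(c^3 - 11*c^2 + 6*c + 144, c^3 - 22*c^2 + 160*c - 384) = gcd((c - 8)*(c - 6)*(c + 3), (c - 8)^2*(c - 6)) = c^2 - 14*c + 48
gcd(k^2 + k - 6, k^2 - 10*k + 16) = k - 2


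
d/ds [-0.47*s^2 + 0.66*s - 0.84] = 0.66 - 0.94*s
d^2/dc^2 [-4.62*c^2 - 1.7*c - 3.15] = -9.24000000000000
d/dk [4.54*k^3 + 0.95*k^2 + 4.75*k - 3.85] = 13.62*k^2 + 1.9*k + 4.75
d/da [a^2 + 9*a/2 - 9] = 2*a + 9/2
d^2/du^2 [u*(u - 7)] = 2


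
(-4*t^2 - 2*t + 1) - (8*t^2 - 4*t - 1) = -12*t^2 + 2*t + 2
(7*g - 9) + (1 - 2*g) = 5*g - 8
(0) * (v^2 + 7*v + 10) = 0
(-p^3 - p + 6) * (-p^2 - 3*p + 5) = p^5 + 3*p^4 - 4*p^3 - 3*p^2 - 23*p + 30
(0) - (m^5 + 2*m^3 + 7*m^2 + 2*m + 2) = -m^5 - 2*m^3 - 7*m^2 - 2*m - 2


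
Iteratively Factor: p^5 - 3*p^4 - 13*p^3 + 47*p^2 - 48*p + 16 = (p - 1)*(p^4 - 2*p^3 - 15*p^2 + 32*p - 16) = (p - 1)^2*(p^3 - p^2 - 16*p + 16) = (p - 4)*(p - 1)^2*(p^2 + 3*p - 4) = (p - 4)*(p - 1)^3*(p + 4)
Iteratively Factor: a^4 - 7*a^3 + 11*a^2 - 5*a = (a - 1)*(a^3 - 6*a^2 + 5*a) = (a - 1)^2*(a^2 - 5*a) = a*(a - 1)^2*(a - 5)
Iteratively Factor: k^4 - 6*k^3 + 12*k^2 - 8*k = (k - 2)*(k^3 - 4*k^2 + 4*k) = (k - 2)^2*(k^2 - 2*k) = (k - 2)^3*(k)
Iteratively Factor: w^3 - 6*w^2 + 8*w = (w)*(w^2 - 6*w + 8) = w*(w - 4)*(w - 2)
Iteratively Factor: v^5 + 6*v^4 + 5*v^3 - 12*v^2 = (v)*(v^4 + 6*v^3 + 5*v^2 - 12*v) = v*(v + 3)*(v^3 + 3*v^2 - 4*v) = v^2*(v + 3)*(v^2 + 3*v - 4) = v^2*(v - 1)*(v + 3)*(v + 4)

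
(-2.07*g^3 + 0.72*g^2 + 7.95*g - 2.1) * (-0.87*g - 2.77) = 1.8009*g^4 + 5.1075*g^3 - 8.9109*g^2 - 20.1945*g + 5.817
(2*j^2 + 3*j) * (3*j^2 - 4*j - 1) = 6*j^4 + j^3 - 14*j^2 - 3*j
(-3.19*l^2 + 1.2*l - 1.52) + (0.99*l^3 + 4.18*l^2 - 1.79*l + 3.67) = 0.99*l^3 + 0.99*l^2 - 0.59*l + 2.15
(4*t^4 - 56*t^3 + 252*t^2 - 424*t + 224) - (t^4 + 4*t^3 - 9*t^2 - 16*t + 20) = 3*t^4 - 60*t^3 + 261*t^2 - 408*t + 204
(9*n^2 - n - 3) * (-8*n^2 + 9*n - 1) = -72*n^4 + 89*n^3 + 6*n^2 - 26*n + 3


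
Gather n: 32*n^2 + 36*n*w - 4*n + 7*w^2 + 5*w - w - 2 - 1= 32*n^2 + n*(36*w - 4) + 7*w^2 + 4*w - 3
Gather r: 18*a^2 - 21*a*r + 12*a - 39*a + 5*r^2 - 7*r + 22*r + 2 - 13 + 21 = 18*a^2 - 27*a + 5*r^2 + r*(15 - 21*a) + 10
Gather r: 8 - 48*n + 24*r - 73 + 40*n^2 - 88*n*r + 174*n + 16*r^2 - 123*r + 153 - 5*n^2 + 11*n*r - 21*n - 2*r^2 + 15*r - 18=35*n^2 + 105*n + 14*r^2 + r*(-77*n - 84) + 70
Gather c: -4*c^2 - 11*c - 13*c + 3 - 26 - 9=-4*c^2 - 24*c - 32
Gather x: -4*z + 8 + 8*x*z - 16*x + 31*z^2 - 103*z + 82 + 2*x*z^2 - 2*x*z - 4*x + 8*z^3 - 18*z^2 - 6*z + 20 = x*(2*z^2 + 6*z - 20) + 8*z^3 + 13*z^2 - 113*z + 110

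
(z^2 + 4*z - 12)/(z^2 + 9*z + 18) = (z - 2)/(z + 3)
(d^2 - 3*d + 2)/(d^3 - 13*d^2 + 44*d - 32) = (d - 2)/(d^2 - 12*d + 32)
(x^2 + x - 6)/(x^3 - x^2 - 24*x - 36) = (x - 2)/(x^2 - 4*x - 12)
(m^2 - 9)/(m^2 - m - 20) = (9 - m^2)/(-m^2 + m + 20)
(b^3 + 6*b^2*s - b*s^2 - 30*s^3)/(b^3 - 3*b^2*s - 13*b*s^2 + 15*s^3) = (b^2 + 3*b*s - 10*s^2)/(b^2 - 6*b*s + 5*s^2)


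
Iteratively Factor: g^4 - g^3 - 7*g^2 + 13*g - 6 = (g - 1)*(g^3 - 7*g + 6) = (g - 2)*(g - 1)*(g^2 + 2*g - 3) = (g - 2)*(g - 1)^2*(g + 3)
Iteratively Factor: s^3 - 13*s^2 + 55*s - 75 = (s - 3)*(s^2 - 10*s + 25) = (s - 5)*(s - 3)*(s - 5)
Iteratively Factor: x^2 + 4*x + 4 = (x + 2)*(x + 2)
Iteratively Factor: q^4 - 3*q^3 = (q)*(q^3 - 3*q^2) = q^2*(q^2 - 3*q) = q^2*(q - 3)*(q)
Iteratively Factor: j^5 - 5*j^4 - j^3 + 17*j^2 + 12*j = (j + 1)*(j^4 - 6*j^3 + 5*j^2 + 12*j) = (j - 4)*(j + 1)*(j^3 - 2*j^2 - 3*j) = j*(j - 4)*(j + 1)*(j^2 - 2*j - 3) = j*(j - 4)*(j - 3)*(j + 1)*(j + 1)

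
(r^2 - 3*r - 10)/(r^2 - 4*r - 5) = (r + 2)/(r + 1)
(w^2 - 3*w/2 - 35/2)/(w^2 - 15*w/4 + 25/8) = 4*(2*w^2 - 3*w - 35)/(8*w^2 - 30*w + 25)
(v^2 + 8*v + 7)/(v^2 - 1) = (v + 7)/(v - 1)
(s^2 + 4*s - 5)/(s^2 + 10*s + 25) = (s - 1)/(s + 5)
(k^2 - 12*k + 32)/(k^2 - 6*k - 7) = (-k^2 + 12*k - 32)/(-k^2 + 6*k + 7)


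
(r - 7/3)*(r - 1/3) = r^2 - 8*r/3 + 7/9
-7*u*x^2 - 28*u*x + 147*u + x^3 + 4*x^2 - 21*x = (-7*u + x)*(x - 3)*(x + 7)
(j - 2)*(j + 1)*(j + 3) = j^3 + 2*j^2 - 5*j - 6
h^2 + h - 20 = (h - 4)*(h + 5)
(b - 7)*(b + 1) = b^2 - 6*b - 7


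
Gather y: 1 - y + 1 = 2 - y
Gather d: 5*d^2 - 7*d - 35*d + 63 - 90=5*d^2 - 42*d - 27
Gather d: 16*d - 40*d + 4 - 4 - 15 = -24*d - 15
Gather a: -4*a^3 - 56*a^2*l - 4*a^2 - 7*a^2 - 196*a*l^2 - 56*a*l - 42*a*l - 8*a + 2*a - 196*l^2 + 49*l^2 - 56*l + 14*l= -4*a^3 + a^2*(-56*l - 11) + a*(-196*l^2 - 98*l - 6) - 147*l^2 - 42*l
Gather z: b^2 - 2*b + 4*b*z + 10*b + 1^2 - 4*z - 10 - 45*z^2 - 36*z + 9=b^2 + 8*b - 45*z^2 + z*(4*b - 40)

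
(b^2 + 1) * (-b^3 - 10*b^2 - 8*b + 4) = -b^5 - 10*b^4 - 9*b^3 - 6*b^2 - 8*b + 4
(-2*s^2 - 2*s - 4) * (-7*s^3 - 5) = 14*s^5 + 14*s^4 + 28*s^3 + 10*s^2 + 10*s + 20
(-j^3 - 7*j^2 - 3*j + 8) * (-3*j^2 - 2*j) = 3*j^5 + 23*j^4 + 23*j^3 - 18*j^2 - 16*j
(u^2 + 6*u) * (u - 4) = u^3 + 2*u^2 - 24*u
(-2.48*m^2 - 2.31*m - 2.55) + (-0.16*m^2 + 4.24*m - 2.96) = -2.64*m^2 + 1.93*m - 5.51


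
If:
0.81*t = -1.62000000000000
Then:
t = -2.00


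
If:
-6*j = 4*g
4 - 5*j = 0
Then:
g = -6/5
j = 4/5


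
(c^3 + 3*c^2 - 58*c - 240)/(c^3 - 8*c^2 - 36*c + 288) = (c + 5)/(c - 6)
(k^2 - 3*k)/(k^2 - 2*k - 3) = k/(k + 1)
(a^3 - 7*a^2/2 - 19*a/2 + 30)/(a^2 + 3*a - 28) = (2*a^2 + a - 15)/(2*(a + 7))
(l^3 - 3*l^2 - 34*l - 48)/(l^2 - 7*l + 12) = (l^3 - 3*l^2 - 34*l - 48)/(l^2 - 7*l + 12)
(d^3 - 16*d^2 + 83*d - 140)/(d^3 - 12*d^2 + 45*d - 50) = (d^2 - 11*d + 28)/(d^2 - 7*d + 10)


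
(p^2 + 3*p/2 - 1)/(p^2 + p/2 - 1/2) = (p + 2)/(p + 1)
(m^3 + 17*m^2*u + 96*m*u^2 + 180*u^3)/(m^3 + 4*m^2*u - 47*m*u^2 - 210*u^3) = (-m - 6*u)/(-m + 7*u)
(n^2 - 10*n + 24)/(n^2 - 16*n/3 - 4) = 3*(n - 4)/(3*n + 2)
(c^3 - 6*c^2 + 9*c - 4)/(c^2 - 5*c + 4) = c - 1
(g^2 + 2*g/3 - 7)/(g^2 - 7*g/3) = (g + 3)/g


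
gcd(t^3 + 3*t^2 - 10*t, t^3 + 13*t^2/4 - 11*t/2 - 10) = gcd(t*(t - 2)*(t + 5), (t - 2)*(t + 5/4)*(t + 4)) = t - 2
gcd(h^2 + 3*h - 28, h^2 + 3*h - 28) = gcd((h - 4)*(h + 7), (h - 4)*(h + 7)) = h^2 + 3*h - 28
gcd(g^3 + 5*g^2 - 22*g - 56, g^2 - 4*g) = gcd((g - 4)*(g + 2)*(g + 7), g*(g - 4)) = g - 4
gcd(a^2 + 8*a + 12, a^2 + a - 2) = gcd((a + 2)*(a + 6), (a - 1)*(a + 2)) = a + 2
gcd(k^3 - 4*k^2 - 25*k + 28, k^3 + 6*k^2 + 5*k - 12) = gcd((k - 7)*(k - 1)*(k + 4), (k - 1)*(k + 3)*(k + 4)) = k^2 + 3*k - 4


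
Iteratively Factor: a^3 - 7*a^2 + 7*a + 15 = (a + 1)*(a^2 - 8*a + 15) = (a - 3)*(a + 1)*(a - 5)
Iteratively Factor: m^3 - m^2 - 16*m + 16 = (m - 1)*(m^2 - 16) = (m - 4)*(m - 1)*(m + 4)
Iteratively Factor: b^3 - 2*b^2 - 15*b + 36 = (b - 3)*(b^2 + b - 12) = (b - 3)*(b + 4)*(b - 3)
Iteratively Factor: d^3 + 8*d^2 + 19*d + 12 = (d + 3)*(d^2 + 5*d + 4) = (d + 1)*(d + 3)*(d + 4)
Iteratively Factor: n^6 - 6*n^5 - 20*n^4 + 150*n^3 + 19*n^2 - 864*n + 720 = (n - 4)*(n^5 - 2*n^4 - 28*n^3 + 38*n^2 + 171*n - 180) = (n - 5)*(n - 4)*(n^4 + 3*n^3 - 13*n^2 - 27*n + 36) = (n - 5)*(n - 4)*(n + 3)*(n^3 - 13*n + 12) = (n - 5)*(n - 4)*(n + 3)*(n + 4)*(n^2 - 4*n + 3) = (n - 5)*(n - 4)*(n - 3)*(n + 3)*(n + 4)*(n - 1)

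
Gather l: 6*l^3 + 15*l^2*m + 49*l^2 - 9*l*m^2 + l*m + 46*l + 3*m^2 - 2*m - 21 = 6*l^3 + l^2*(15*m + 49) + l*(-9*m^2 + m + 46) + 3*m^2 - 2*m - 21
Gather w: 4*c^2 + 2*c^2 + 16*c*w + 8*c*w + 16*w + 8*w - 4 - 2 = 6*c^2 + w*(24*c + 24) - 6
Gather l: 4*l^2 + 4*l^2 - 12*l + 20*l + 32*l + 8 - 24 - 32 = 8*l^2 + 40*l - 48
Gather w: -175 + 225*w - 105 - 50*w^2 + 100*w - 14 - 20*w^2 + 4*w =-70*w^2 + 329*w - 294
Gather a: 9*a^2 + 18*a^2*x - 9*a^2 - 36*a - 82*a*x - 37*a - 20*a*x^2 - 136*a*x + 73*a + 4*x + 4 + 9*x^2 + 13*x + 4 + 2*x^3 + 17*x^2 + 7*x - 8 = 18*a^2*x + a*(-20*x^2 - 218*x) + 2*x^3 + 26*x^2 + 24*x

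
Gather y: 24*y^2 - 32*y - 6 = 24*y^2 - 32*y - 6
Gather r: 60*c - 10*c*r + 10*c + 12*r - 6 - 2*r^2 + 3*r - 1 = 70*c - 2*r^2 + r*(15 - 10*c) - 7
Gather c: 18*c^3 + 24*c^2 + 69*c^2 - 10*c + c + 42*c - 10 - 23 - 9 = 18*c^3 + 93*c^2 + 33*c - 42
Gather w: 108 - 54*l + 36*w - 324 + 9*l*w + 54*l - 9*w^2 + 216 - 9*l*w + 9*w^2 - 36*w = 0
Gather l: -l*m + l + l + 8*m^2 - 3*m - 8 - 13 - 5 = l*(2 - m) + 8*m^2 - 3*m - 26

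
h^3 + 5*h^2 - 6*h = h*(h - 1)*(h + 6)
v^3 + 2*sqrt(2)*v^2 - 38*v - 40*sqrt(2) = (v - 4*sqrt(2))*(v + sqrt(2))*(v + 5*sqrt(2))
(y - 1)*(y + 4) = y^2 + 3*y - 4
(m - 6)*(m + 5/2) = m^2 - 7*m/2 - 15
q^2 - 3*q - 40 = (q - 8)*(q + 5)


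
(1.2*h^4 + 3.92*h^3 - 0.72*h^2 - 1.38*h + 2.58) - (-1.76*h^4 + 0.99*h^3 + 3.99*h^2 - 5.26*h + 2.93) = 2.96*h^4 + 2.93*h^3 - 4.71*h^2 + 3.88*h - 0.35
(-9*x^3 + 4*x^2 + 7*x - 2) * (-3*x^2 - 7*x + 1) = 27*x^5 + 51*x^4 - 58*x^3 - 39*x^2 + 21*x - 2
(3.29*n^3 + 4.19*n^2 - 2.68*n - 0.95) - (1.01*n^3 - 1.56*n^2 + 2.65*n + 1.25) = 2.28*n^3 + 5.75*n^2 - 5.33*n - 2.2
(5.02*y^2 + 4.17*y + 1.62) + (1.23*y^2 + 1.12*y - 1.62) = 6.25*y^2 + 5.29*y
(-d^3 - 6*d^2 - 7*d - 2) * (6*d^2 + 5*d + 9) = -6*d^5 - 41*d^4 - 81*d^3 - 101*d^2 - 73*d - 18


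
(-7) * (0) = 0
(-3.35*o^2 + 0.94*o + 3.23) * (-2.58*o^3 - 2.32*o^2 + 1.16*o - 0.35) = 8.643*o^5 + 5.3468*o^4 - 14.4002*o^3 - 5.2307*o^2 + 3.4178*o - 1.1305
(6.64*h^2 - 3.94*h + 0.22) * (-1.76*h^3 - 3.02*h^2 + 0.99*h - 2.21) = -11.6864*h^5 - 13.1184*h^4 + 18.0852*h^3 - 19.2394*h^2 + 8.9252*h - 0.4862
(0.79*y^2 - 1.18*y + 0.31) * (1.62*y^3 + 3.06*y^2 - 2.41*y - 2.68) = 1.2798*y^5 + 0.5058*y^4 - 5.0125*y^3 + 1.6752*y^2 + 2.4153*y - 0.8308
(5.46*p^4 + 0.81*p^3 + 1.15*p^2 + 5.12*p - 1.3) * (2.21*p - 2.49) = 12.0666*p^5 - 11.8053*p^4 + 0.5246*p^3 + 8.4517*p^2 - 15.6218*p + 3.237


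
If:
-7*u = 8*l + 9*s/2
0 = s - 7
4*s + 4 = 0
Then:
No Solution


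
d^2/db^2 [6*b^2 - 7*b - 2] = 12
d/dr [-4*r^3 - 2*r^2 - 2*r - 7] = -12*r^2 - 4*r - 2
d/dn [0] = 0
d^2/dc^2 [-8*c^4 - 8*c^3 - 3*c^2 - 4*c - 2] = -96*c^2 - 48*c - 6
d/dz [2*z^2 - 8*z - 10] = 4*z - 8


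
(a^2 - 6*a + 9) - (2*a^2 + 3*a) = -a^2 - 9*a + 9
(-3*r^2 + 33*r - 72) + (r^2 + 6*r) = -2*r^2 + 39*r - 72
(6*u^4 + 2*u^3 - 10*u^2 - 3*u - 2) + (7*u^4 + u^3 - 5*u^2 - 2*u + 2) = 13*u^4 + 3*u^3 - 15*u^2 - 5*u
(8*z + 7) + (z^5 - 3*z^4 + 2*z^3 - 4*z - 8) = z^5 - 3*z^4 + 2*z^3 + 4*z - 1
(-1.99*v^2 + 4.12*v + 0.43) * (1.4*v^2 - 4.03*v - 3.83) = -2.786*v^4 + 13.7877*v^3 - 8.3799*v^2 - 17.5125*v - 1.6469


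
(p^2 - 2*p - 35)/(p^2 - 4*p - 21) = (p + 5)/(p + 3)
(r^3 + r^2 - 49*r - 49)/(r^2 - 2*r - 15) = (-r^3 - r^2 + 49*r + 49)/(-r^2 + 2*r + 15)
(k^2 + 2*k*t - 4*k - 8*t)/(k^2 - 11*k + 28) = (k + 2*t)/(k - 7)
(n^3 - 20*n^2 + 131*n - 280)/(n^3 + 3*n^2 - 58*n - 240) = (n^2 - 12*n + 35)/(n^2 + 11*n + 30)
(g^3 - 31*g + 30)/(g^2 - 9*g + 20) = (g^2 + 5*g - 6)/(g - 4)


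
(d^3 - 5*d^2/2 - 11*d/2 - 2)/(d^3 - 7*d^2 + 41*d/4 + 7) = 2*(d + 1)/(2*d - 7)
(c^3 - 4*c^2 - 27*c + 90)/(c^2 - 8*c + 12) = (c^2 + 2*c - 15)/(c - 2)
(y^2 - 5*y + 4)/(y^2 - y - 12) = (y - 1)/(y + 3)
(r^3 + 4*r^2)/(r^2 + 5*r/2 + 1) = 2*r^2*(r + 4)/(2*r^2 + 5*r + 2)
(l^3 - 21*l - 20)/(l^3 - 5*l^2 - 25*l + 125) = (l^2 + 5*l + 4)/(l^2 - 25)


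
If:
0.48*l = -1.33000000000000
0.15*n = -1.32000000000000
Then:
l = -2.77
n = -8.80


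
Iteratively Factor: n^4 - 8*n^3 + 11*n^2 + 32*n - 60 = (n - 2)*(n^3 - 6*n^2 - n + 30) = (n - 3)*(n - 2)*(n^2 - 3*n - 10) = (n - 3)*(n - 2)*(n + 2)*(n - 5)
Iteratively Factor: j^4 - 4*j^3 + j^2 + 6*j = (j - 2)*(j^3 - 2*j^2 - 3*j) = (j - 3)*(j - 2)*(j^2 + j) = (j - 3)*(j - 2)*(j + 1)*(j)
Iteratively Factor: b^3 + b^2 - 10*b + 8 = (b + 4)*(b^2 - 3*b + 2) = (b - 2)*(b + 4)*(b - 1)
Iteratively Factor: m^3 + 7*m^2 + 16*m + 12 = (m + 2)*(m^2 + 5*m + 6) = (m + 2)^2*(m + 3)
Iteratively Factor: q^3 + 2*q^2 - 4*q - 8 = (q + 2)*(q^2 - 4) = (q + 2)^2*(q - 2)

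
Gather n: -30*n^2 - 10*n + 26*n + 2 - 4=-30*n^2 + 16*n - 2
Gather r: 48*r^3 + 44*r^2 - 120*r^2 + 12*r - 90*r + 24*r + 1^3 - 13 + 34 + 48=48*r^3 - 76*r^2 - 54*r + 70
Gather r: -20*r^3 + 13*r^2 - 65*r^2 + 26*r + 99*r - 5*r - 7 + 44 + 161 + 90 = -20*r^3 - 52*r^2 + 120*r + 288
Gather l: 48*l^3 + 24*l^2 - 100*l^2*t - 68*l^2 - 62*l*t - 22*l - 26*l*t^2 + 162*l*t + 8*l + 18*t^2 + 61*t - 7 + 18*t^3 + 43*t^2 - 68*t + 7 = 48*l^3 + l^2*(-100*t - 44) + l*(-26*t^2 + 100*t - 14) + 18*t^3 + 61*t^2 - 7*t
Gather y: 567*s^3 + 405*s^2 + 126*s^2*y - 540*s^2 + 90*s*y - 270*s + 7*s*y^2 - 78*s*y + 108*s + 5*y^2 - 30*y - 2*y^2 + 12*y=567*s^3 - 135*s^2 - 162*s + y^2*(7*s + 3) + y*(126*s^2 + 12*s - 18)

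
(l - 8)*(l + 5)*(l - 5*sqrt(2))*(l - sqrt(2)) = l^4 - 6*sqrt(2)*l^3 - 3*l^3 - 30*l^2 + 18*sqrt(2)*l^2 - 30*l + 240*sqrt(2)*l - 400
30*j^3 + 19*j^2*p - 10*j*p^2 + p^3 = (-6*j + p)*(-5*j + p)*(j + p)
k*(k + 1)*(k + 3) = k^3 + 4*k^2 + 3*k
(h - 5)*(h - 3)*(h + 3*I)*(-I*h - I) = -I*h^4 + 3*h^3 + 7*I*h^3 - 21*h^2 - 7*I*h^2 + 21*h - 15*I*h + 45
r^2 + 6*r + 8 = (r + 2)*(r + 4)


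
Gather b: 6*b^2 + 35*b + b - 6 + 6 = 6*b^2 + 36*b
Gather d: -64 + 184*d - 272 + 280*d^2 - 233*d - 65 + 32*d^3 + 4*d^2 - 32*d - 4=32*d^3 + 284*d^2 - 81*d - 405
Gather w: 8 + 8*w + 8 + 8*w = 16*w + 16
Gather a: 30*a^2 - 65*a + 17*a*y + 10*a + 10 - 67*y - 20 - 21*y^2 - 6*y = 30*a^2 + a*(17*y - 55) - 21*y^2 - 73*y - 10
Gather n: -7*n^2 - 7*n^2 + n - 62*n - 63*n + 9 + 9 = -14*n^2 - 124*n + 18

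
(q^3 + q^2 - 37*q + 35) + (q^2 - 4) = q^3 + 2*q^2 - 37*q + 31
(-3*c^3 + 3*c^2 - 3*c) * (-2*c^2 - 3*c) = 6*c^5 + 3*c^4 - 3*c^3 + 9*c^2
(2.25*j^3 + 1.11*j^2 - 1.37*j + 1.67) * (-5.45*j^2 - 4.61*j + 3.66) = -12.2625*j^5 - 16.422*j^4 + 10.5844*j^3 + 1.2768*j^2 - 12.7129*j + 6.1122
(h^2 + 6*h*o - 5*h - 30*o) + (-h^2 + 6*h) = 6*h*o + h - 30*o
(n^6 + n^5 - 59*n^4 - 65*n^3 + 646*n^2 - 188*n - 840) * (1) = n^6 + n^5 - 59*n^4 - 65*n^3 + 646*n^2 - 188*n - 840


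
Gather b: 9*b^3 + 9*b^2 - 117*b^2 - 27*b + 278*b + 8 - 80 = 9*b^3 - 108*b^2 + 251*b - 72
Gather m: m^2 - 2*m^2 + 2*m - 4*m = -m^2 - 2*m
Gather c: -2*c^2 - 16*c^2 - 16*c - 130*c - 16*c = -18*c^2 - 162*c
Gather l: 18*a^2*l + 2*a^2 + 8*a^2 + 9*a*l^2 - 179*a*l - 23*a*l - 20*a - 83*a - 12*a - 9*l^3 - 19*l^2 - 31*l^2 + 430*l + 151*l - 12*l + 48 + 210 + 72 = 10*a^2 - 115*a - 9*l^3 + l^2*(9*a - 50) + l*(18*a^2 - 202*a + 569) + 330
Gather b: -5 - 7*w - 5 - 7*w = -14*w - 10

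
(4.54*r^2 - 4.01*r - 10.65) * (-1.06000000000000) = -4.8124*r^2 + 4.2506*r + 11.289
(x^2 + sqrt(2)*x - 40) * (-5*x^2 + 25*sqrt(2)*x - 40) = -5*x^4 + 20*sqrt(2)*x^3 + 210*x^2 - 1040*sqrt(2)*x + 1600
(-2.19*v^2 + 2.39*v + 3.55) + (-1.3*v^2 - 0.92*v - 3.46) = -3.49*v^2 + 1.47*v + 0.0899999999999999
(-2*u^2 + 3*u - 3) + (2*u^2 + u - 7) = 4*u - 10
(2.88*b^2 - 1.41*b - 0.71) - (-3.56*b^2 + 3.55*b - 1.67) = 6.44*b^2 - 4.96*b + 0.96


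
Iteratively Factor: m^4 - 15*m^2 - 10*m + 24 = (m + 2)*(m^3 - 2*m^2 - 11*m + 12) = (m - 4)*(m + 2)*(m^2 + 2*m - 3) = (m - 4)*(m + 2)*(m + 3)*(m - 1)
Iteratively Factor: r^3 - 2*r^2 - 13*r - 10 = (r - 5)*(r^2 + 3*r + 2) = (r - 5)*(r + 2)*(r + 1)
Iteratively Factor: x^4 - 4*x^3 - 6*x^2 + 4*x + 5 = (x + 1)*(x^3 - 5*x^2 - x + 5) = (x - 1)*(x + 1)*(x^2 - 4*x - 5) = (x - 1)*(x + 1)^2*(x - 5)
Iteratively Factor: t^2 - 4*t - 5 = (t + 1)*(t - 5)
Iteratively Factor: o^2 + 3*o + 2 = (o + 2)*(o + 1)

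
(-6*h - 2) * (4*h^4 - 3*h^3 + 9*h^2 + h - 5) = -24*h^5 + 10*h^4 - 48*h^3 - 24*h^2 + 28*h + 10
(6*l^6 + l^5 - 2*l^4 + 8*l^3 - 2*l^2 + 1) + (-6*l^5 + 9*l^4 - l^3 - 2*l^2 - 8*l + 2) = 6*l^6 - 5*l^5 + 7*l^4 + 7*l^3 - 4*l^2 - 8*l + 3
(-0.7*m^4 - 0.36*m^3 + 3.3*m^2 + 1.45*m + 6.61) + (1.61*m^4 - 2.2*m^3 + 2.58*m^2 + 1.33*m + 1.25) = 0.91*m^4 - 2.56*m^3 + 5.88*m^2 + 2.78*m + 7.86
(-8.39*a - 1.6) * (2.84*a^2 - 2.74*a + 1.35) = -23.8276*a^3 + 18.4446*a^2 - 6.9425*a - 2.16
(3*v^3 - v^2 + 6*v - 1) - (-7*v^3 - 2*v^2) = 10*v^3 + v^2 + 6*v - 1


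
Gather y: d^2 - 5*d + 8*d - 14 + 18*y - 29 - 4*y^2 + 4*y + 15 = d^2 + 3*d - 4*y^2 + 22*y - 28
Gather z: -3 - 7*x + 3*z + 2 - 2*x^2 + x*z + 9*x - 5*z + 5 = -2*x^2 + 2*x + z*(x - 2) + 4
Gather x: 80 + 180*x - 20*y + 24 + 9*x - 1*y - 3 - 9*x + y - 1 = 180*x - 20*y + 100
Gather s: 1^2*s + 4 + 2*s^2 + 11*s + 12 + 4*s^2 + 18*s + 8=6*s^2 + 30*s + 24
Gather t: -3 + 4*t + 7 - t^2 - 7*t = -t^2 - 3*t + 4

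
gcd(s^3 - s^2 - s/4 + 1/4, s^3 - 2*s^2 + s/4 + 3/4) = s^2 - s/2 - 1/2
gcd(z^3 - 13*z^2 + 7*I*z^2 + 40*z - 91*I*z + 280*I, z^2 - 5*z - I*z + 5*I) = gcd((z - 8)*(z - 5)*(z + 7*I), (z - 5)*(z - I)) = z - 5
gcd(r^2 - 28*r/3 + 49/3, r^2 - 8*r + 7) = r - 7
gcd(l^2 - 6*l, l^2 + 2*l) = l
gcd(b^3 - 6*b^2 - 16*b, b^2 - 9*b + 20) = 1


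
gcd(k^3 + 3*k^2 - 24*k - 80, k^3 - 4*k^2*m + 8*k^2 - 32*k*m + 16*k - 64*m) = k^2 + 8*k + 16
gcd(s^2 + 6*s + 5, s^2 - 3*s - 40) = s + 5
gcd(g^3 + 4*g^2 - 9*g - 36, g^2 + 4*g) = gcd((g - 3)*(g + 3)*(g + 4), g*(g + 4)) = g + 4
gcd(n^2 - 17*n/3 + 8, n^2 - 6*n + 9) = n - 3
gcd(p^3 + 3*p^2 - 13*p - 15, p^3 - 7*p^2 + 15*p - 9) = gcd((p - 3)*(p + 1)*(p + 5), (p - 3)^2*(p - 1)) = p - 3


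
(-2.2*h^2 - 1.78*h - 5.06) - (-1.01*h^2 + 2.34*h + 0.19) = -1.19*h^2 - 4.12*h - 5.25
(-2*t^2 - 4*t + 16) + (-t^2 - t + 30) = -3*t^2 - 5*t + 46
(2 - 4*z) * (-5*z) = 20*z^2 - 10*z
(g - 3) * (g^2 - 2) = g^3 - 3*g^2 - 2*g + 6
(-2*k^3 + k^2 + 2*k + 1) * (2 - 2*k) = 4*k^4 - 6*k^3 - 2*k^2 + 2*k + 2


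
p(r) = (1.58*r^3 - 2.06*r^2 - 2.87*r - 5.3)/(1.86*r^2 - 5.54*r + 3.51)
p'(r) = (5.54 - 3.72*r)*(1.58*r^3 - 2.06*r^2 - 2.87*r - 5.3)/(1.86*r^2 - 5.54*r + 3.51)^2 + (4.74*r^2 - 4.12*r - 2.87)/(1.86*r^2 - 5.54*r + 3.51)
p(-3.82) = -2.17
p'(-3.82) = 0.76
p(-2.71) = -1.37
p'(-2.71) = 0.67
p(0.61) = -9.07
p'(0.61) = -40.44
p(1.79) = 17.84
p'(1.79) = 33.61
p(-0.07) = -1.31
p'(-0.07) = -2.60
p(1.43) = 14.78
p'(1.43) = -6.88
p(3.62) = 4.12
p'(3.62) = 1.49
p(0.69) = -13.51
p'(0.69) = -76.15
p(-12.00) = -8.87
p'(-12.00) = 0.84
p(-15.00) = -11.40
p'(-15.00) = 0.84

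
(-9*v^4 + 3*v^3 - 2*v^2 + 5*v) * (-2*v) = 18*v^5 - 6*v^4 + 4*v^3 - 10*v^2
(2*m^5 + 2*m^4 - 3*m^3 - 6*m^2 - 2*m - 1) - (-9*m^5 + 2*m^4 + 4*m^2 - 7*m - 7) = 11*m^5 - 3*m^3 - 10*m^2 + 5*m + 6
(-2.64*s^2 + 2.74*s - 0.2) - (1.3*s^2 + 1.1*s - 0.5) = -3.94*s^2 + 1.64*s + 0.3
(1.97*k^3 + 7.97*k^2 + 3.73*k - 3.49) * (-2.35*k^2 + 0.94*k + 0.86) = -4.6295*k^5 - 16.8777*k^4 + 0.420500000000001*k^3 + 18.5619*k^2 - 0.0728000000000004*k - 3.0014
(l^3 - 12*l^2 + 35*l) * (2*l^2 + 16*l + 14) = 2*l^5 - 8*l^4 - 108*l^3 + 392*l^2 + 490*l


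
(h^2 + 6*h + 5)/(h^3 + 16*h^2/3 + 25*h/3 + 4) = 3*(h + 5)/(3*h^2 + 13*h + 12)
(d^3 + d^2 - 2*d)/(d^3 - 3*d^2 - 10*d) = (d - 1)/(d - 5)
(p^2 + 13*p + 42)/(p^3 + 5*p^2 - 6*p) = (p + 7)/(p*(p - 1))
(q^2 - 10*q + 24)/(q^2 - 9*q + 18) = (q - 4)/(q - 3)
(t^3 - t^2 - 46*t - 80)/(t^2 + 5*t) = t - 6 - 16/t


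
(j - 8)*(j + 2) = j^2 - 6*j - 16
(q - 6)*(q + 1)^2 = q^3 - 4*q^2 - 11*q - 6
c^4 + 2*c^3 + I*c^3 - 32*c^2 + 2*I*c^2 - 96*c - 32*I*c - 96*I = (c - 6)*(c + 4)^2*(c + I)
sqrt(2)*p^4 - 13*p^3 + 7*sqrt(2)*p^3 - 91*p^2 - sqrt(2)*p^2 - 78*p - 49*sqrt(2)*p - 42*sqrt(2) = (p + 1)*(p + 6)*(p - 7*sqrt(2))*(sqrt(2)*p + 1)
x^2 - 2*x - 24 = (x - 6)*(x + 4)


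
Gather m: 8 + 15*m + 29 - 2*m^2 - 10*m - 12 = -2*m^2 + 5*m + 25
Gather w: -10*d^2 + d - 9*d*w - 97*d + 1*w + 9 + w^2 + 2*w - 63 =-10*d^2 - 96*d + w^2 + w*(3 - 9*d) - 54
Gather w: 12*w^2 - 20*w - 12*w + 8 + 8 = 12*w^2 - 32*w + 16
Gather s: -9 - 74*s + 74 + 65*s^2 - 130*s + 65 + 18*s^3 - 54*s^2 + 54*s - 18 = 18*s^3 + 11*s^2 - 150*s + 112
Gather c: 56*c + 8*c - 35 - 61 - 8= 64*c - 104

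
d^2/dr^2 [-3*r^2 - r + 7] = -6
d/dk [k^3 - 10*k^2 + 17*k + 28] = 3*k^2 - 20*k + 17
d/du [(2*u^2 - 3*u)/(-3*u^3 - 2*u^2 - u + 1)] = (u*(2*u - 3)*(9*u^2 + 4*u + 1) + (3 - 4*u)*(3*u^3 + 2*u^2 + u - 1))/(3*u^3 + 2*u^2 + u - 1)^2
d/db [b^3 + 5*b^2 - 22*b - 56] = 3*b^2 + 10*b - 22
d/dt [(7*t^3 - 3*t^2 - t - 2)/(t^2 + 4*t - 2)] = (7*t^4 + 56*t^3 - 53*t^2 + 16*t + 10)/(t^4 + 8*t^3 + 12*t^2 - 16*t + 4)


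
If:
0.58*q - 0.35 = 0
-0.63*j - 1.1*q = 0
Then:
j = -1.05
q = 0.60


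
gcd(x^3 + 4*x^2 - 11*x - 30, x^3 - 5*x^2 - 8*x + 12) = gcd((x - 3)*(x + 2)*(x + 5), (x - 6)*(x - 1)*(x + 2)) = x + 2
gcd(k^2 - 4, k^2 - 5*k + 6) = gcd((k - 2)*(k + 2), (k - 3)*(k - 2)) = k - 2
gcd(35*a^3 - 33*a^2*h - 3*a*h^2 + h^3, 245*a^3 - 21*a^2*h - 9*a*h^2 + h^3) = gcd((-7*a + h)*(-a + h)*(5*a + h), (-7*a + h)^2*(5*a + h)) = 35*a^2 + 2*a*h - h^2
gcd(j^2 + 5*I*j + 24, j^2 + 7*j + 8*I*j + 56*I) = j + 8*I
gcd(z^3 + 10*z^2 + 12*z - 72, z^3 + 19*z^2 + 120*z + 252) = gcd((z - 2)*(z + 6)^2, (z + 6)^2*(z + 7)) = z^2 + 12*z + 36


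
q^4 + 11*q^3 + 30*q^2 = q^2*(q + 5)*(q + 6)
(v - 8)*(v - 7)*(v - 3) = v^3 - 18*v^2 + 101*v - 168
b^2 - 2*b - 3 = (b - 3)*(b + 1)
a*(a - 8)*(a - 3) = a^3 - 11*a^2 + 24*a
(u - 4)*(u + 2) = u^2 - 2*u - 8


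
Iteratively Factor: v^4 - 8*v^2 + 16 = (v + 2)*(v^3 - 2*v^2 - 4*v + 8) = (v + 2)^2*(v^2 - 4*v + 4) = (v - 2)*(v + 2)^2*(v - 2)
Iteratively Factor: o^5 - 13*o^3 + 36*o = (o + 2)*(o^4 - 2*o^3 - 9*o^2 + 18*o) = (o - 3)*(o + 2)*(o^3 + o^2 - 6*o) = o*(o - 3)*(o + 2)*(o^2 + o - 6) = o*(o - 3)*(o - 2)*(o + 2)*(o + 3)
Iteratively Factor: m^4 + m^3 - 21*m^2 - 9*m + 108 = (m - 3)*(m^3 + 4*m^2 - 9*m - 36) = (m - 3)*(m + 4)*(m^2 - 9) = (m - 3)*(m + 3)*(m + 4)*(m - 3)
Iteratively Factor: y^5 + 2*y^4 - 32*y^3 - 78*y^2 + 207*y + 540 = (y - 5)*(y^4 + 7*y^3 + 3*y^2 - 63*y - 108) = (y - 5)*(y + 4)*(y^3 + 3*y^2 - 9*y - 27) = (y - 5)*(y + 3)*(y + 4)*(y^2 - 9) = (y - 5)*(y - 3)*(y + 3)*(y + 4)*(y + 3)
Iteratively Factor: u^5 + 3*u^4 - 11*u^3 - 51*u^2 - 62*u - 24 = (u + 3)*(u^4 - 11*u^2 - 18*u - 8) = (u + 1)*(u + 3)*(u^3 - u^2 - 10*u - 8) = (u + 1)*(u + 2)*(u + 3)*(u^2 - 3*u - 4) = (u + 1)^2*(u + 2)*(u + 3)*(u - 4)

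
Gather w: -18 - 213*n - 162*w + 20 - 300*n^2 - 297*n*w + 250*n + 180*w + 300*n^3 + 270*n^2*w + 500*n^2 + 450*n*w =300*n^3 + 200*n^2 + 37*n + w*(270*n^2 + 153*n + 18) + 2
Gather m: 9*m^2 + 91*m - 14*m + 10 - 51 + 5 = 9*m^2 + 77*m - 36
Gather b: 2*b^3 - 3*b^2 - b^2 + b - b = 2*b^3 - 4*b^2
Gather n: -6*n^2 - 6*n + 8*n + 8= -6*n^2 + 2*n + 8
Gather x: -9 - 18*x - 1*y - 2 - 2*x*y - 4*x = x*(-2*y - 22) - y - 11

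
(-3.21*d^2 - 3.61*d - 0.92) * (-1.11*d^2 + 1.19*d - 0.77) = 3.5631*d^4 + 0.187200000000001*d^3 - 0.802999999999999*d^2 + 1.6849*d + 0.7084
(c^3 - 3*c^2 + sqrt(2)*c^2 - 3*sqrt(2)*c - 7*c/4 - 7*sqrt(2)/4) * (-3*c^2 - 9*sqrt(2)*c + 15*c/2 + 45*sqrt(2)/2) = -3*c^5 - 12*sqrt(2)*c^4 + 33*c^4/2 - 141*c^3/4 + 66*sqrt(2)*c^3 - 69*sqrt(2)*c^2 + 687*c^2/8 - 207*c/2 - 105*sqrt(2)*c/2 - 315/4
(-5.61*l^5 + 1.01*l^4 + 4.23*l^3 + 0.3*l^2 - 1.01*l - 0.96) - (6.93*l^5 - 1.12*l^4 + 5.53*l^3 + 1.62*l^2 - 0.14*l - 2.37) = -12.54*l^5 + 2.13*l^4 - 1.3*l^3 - 1.32*l^2 - 0.87*l + 1.41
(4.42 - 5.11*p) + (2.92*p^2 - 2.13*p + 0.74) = 2.92*p^2 - 7.24*p + 5.16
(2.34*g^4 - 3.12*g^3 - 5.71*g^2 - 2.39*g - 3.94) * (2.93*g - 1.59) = 6.8562*g^5 - 12.8622*g^4 - 11.7695*g^3 + 2.0762*g^2 - 7.7441*g + 6.2646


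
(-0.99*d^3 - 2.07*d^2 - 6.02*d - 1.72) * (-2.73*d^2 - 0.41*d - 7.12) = 2.7027*d^5 + 6.057*d^4 + 24.3321*d^3 + 21.9022*d^2 + 43.5676*d + 12.2464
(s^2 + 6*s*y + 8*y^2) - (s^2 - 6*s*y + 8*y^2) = 12*s*y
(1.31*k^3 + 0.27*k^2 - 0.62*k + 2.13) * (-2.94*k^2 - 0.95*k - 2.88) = -3.8514*k^5 - 2.0383*k^4 - 2.2065*k^3 - 6.4508*k^2 - 0.2379*k - 6.1344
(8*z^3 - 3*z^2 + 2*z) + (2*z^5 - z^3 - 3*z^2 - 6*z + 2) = 2*z^5 + 7*z^3 - 6*z^2 - 4*z + 2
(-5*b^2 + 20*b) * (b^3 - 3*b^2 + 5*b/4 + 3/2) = -5*b^5 + 35*b^4 - 265*b^3/4 + 35*b^2/2 + 30*b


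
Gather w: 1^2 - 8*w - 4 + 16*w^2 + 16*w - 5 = 16*w^2 + 8*w - 8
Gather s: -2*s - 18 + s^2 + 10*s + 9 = s^2 + 8*s - 9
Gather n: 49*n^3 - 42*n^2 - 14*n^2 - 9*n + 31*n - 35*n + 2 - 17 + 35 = 49*n^3 - 56*n^2 - 13*n + 20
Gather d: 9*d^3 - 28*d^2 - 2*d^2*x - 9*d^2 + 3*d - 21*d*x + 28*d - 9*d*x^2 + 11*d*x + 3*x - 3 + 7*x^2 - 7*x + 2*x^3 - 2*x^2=9*d^3 + d^2*(-2*x - 37) + d*(-9*x^2 - 10*x + 31) + 2*x^3 + 5*x^2 - 4*x - 3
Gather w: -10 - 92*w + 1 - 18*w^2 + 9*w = -18*w^2 - 83*w - 9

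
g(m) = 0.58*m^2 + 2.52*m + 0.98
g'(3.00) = 6.00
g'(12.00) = 16.44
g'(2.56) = 5.49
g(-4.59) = 1.63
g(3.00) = 13.76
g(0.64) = 2.83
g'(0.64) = 3.26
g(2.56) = 11.23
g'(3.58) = 6.67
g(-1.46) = -1.46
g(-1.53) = -1.52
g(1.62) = 6.58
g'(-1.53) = 0.75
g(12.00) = 114.74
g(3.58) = 17.44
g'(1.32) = 4.05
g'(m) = 1.16*m + 2.52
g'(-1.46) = 0.83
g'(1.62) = 4.40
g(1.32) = 5.32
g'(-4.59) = -2.80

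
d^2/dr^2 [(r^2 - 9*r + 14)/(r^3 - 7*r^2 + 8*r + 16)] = 2*(r^4 - 19*r^3 + 81*r^2 - 257*r + 242)/(r^7 - 13*r^6 + 51*r^5 - 15*r^4 - 240*r^3 + 96*r^2 + 512*r + 256)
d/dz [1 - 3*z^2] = -6*z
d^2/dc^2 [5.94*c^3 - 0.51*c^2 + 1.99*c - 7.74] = 35.64*c - 1.02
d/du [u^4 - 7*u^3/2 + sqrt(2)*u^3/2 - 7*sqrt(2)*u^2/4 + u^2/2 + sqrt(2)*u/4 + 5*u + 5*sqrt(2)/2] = 4*u^3 - 21*u^2/2 + 3*sqrt(2)*u^2/2 - 7*sqrt(2)*u/2 + u + sqrt(2)/4 + 5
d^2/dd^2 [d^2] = 2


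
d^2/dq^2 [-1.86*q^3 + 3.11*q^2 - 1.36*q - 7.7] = 6.22 - 11.16*q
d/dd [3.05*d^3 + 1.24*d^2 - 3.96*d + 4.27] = 9.15*d^2 + 2.48*d - 3.96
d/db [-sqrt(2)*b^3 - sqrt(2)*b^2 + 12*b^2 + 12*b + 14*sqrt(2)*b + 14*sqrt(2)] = -3*sqrt(2)*b^2 - 2*sqrt(2)*b + 24*b + 12 + 14*sqrt(2)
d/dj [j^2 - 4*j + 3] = 2*j - 4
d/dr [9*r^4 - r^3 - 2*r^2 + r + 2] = 36*r^3 - 3*r^2 - 4*r + 1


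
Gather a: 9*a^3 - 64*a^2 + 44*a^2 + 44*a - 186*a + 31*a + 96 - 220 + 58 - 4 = 9*a^3 - 20*a^2 - 111*a - 70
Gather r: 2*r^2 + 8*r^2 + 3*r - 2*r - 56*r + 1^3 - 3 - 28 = 10*r^2 - 55*r - 30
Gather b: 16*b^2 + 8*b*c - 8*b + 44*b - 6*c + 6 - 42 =16*b^2 + b*(8*c + 36) - 6*c - 36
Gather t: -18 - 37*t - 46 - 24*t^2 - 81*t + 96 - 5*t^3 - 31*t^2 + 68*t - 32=-5*t^3 - 55*t^2 - 50*t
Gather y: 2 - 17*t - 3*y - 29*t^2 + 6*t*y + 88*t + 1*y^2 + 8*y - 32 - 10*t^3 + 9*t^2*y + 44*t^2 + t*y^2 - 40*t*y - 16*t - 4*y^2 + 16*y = -10*t^3 + 15*t^2 + 55*t + y^2*(t - 3) + y*(9*t^2 - 34*t + 21) - 30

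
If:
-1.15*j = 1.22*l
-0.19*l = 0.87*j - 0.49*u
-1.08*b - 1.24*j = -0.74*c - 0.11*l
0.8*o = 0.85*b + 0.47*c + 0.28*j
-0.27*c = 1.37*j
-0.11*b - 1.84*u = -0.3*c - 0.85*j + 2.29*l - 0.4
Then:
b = -3.21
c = -3.45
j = 0.68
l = -0.64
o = -5.20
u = 0.96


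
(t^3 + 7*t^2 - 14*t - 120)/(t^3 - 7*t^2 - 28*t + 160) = (t + 6)/(t - 8)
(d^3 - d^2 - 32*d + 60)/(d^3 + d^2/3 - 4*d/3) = 3*(d^3 - d^2 - 32*d + 60)/(d*(3*d^2 + d - 4))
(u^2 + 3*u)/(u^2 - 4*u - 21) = u/(u - 7)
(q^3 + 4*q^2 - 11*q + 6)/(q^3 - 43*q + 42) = (q^2 + 5*q - 6)/(q^2 + q - 42)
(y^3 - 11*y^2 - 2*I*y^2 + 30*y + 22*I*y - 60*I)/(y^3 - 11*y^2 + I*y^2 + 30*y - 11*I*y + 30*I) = (y - 2*I)/(y + I)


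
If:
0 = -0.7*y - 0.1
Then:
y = -0.14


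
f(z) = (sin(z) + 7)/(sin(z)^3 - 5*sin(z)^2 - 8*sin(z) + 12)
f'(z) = (sin(z) + 7)*(-3*sin(z)^2*cos(z) + 10*sin(z)*cos(z) + 8*cos(z))/(sin(z)^3 - 5*sin(z)^2 - 8*sin(z) + 12)^2 + cos(z)/(sin(z)^3 - 5*sin(z)^2 - 8*sin(z) + 12) = (-2*sin(z)^3 - 16*sin(z)^2 + 70*sin(z) + 68)*cos(z)/(sin(z)^3 - 5*sin(z)^2 - 8*sin(z) + 12)^2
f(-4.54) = 35.99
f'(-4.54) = -416.41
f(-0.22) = 0.50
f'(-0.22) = 0.28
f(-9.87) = 0.96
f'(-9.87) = -1.44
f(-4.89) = 33.91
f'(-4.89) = 380.75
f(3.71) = 0.44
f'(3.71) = -0.10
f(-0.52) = 0.44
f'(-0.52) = 0.12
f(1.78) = 24.47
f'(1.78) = -232.99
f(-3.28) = 0.66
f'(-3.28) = -0.66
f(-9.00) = 0.46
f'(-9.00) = -0.16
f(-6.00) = 0.77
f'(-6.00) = 0.94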